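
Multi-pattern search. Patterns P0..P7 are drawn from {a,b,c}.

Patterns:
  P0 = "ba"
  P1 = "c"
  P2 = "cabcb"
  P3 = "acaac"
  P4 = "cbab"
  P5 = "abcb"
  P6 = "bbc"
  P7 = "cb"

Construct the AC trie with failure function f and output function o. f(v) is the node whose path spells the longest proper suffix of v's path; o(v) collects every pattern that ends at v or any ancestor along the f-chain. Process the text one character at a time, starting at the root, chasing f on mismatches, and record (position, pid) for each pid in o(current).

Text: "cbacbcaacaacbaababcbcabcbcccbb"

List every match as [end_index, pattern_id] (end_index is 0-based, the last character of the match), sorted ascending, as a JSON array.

Construct AC machine:
Trie nodes:
  0='ε' goto a→8 b→1 c→3
  1='b' goto a→2 b→19
  2='ba' goto ·  ←P0
  3='c' goto a→4 b→13  ←P1
  4='ca' goto b→5
  5='cab' goto c→6
  6='cabc' goto b→7
  7='cabcb' goto ·  ←P2
  8='a' goto b→16 c→9
  9='ac' goto a→10
  10='aca' goto a→11
  11='acaa' goto c→12
  12='acaac' goto ·  ←P3
  13='cb' goto a→14  ←P7
  14='cba' goto b→15
  15='cbab' goto ·  ←P4
  16='ab' goto c→17
  17='abc' goto b→18
  18='abcb' goto ·  ←P5
  19='bb' goto c→20
  20='bbc' goto ·  ←P6

BFS fail/out derivation:
  fail(1) 'b': from fail(0)=0 chase 'b': 0 ⇒ 0;  out=∅∪out(0)=∅
  fail(3) 'c': from fail(0)=0 chase 'c': 0 ⇒ 0;  out={1}∪out(0)={1}
  fail(8) 'a': from fail(0)=0 chase 'a': 0 ⇒ 0;  out=∅∪out(0)=∅
  fail(2) 'ba': from fail(1)=0 chase 'a': 0 ⇒ 8;  out={0}∪out(8)={0}
  fail(4) 'ca': from fail(3)=0 chase 'a': 0 ⇒ 8;  out=∅∪out(8)=∅
  fail(9) 'ac': from fail(8)=0 chase 'c': 0 ⇒ 3;  out=∅∪out(3)={1}
  fail(13) 'cb': from fail(3)=0 chase 'b': 0 ⇒ 1;  out={7}∪out(1)={7}
  fail(16) 'ab': from fail(8)=0 chase 'b': 0 ⇒ 1;  out=∅∪out(1)=∅
  fail(19) 'bb': from fail(1)=0 chase 'b': 0 ⇒ 1;  out=∅∪out(1)=∅
  fail(5) 'cab': from fail(4)=8 chase 'b': 8 ⇒ 16;  out=∅∪out(16)=∅
  fail(10) 'aca': from fail(9)=3 chase 'a': 3 ⇒ 4;  out=∅∪out(4)=∅
  fail(14) 'cba': from fail(13)=1 chase 'a': 1 ⇒ 2;  out=∅∪out(2)={0}
  fail(17) 'abc': from fail(16)=1 chase 'c': 1→0 ⇒ 3;  out=∅∪out(3)={1}
  fail(20) 'bbc': from fail(19)=1 chase 'c': 1→0 ⇒ 3;  out={6}∪out(3)={1,6}
  fail(6) 'cabc': from fail(5)=16 chase 'c': 16 ⇒ 17;  out=∅∪out(17)={1}
  fail(11) 'acaa': from fail(10)=4 chase 'a': 4→8→0 ⇒ 8;  out=∅∪out(8)=∅
  fail(15) 'cbab': from fail(14)=2 chase 'b': 2→8 ⇒ 16;  out={4}∪out(16)={4}
  fail(18) 'abcb': from fail(17)=3 chase 'b': 3 ⇒ 13;  out={5}∪out(13)={5,7}
  fail(7) 'cabcb': from fail(6)=17 chase 'b': 17 ⇒ 18;  out={2}∪out(18)={2,5,7}
  fail(12) 'acaac': from fail(11)=8 chase 'c': 8 ⇒ 9;  out={3}∪out(9)={1,3}

Run:
[0] read 'c'  n0⇒n3  ** P1@[0:0]
[1] read 'b'  n3⇒n13  ** P7@[0:1]
[2] read 'a'  n13⇒n14  ** P0@[1:2]
[3] read 'c'  n14⇒n9 (fail-walked)  ** P1@[3:3]
[4] read 'b'  n9⇒n13 (fail-walked)  ** P7@[3:4]
[5] read 'c'  n13⇒n3 (fail-walked)  ** P1@[5:5]
[6] read 'a'  n3⇒n4
[7] read 'a'  n4⇒n8 (fail-walked)
[8] read 'c'  n8⇒n9  ** P1@[8:8]
[9] read 'a'  n9⇒n10
[10] read 'a'  n10⇒n11
[11] read 'c'  n11⇒n12  ** P1@[11:11],P3@[7:11]
[12] read 'b'  n12⇒n13 (fail-walked)  ** P7@[11:12]
[13] read 'a'  n13⇒n14  ** P0@[12:13]
[14] read 'a'  n14⇒n8 (fail-walked)
[15] read 'b'  n8⇒n16
[16] read 'a'  n16⇒n2 (fail-walked)  ** P0@[15:16]
[17] read 'b'  n2⇒n16 (fail-walked)
[18] read 'c'  n16⇒n17  ** P1@[18:18]
[19] read 'b'  n17⇒n18  ** P5@[16:19],P7@[18:19]
[20] read 'c'  n18⇒n3 (fail-walked)  ** P1@[20:20]
[21] read 'a'  n3⇒n4
[22] read 'b'  n4⇒n5
[23] read 'c'  n5⇒n6  ** P1@[23:23]
[24] read 'b'  n6⇒n7  ** P2@[20:24],P5@[21:24],P7@[23:24]
[25] read 'c'  n7⇒n3 (fail-walked)  ** P1@[25:25]
[26] read 'c'  n3⇒n3 (fail-walked)  ** P1@[26:26]
[27] read 'c'  n3⇒n3 (fail-walked)  ** P1@[27:27]
[28] read 'b'  n3⇒n13  ** P7@[27:28]
[29] read 'b'  n13⇒n19 (fail-walked)

All matches (sorted): [[0,1],[1,7],[2,0],[3,1],[4,7],[5,1],[8,1],[11,1],[11,3],[12,7],[13,0],[16,0],[18,1],[19,5],[19,7],[20,1],[23,1],[24,2],[24,5],[24,7],[25,1],[26,1],[27,1],[28,7]]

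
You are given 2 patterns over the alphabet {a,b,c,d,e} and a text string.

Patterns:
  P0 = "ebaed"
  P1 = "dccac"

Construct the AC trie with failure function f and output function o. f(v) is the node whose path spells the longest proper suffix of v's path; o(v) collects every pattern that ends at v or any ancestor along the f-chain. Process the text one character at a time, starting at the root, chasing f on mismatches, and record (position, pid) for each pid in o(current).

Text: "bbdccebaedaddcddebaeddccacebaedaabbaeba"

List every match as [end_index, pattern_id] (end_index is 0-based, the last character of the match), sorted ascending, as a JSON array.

Build:
Trie nodes:
  n0 'ε': d→6 e→1
  n1 'e': b→2
  n2 'eb': a→3
  n3 'eba': e→4
  n4 'ebae': d→5
  n5 'ebaed': ·  [P0 ends]
  n6 'd': c→7
  n7 'dc': c→8
  n8 'dcc': a→9
  n9 'dcca': c→10
  n10 'dccac': ·  [P1 ends]

Failure links (BFS by depth):
  fail(1) 'e': from fail(0)=0 chase 'e': 0 ⇒ 0;  out=∅∪out(0)=∅
  fail(6) 'd': from fail(0)=0 chase 'd': 0 ⇒ 0;  out=∅∪out(0)=∅
  fail(2) 'eb': from fail(1)=0 chase 'b': 0 ⇒ 0;  out=∅∪out(0)=∅
  fail(7) 'dc': from fail(6)=0 chase 'c': 0 ⇒ 0;  out=∅∪out(0)=∅
  fail(3) 'eba': from fail(2)=0 chase 'a': 0 ⇒ 0;  out=∅∪out(0)=∅
  fail(8) 'dcc': from fail(7)=0 chase 'c': 0 ⇒ 0;  out=∅∪out(0)=∅
  fail(4) 'ebae': from fail(3)=0 chase 'e': 0 ⇒ 1;  out=∅∪out(1)=∅
  fail(9) 'dcca': from fail(8)=0 chase 'a': 0 ⇒ 0;  out=∅∪out(0)=∅
  fail(5) 'ebaed': from fail(4)=1 chase 'd': 1→0 ⇒ 6;  out={0}∪out(6)={0}
  fail(10) 'dccac': from fail(9)=0 chase 'c': 0 ⇒ 0;  out={1}∪out(0)={1}

Scan:
[0] read 'b'  n0⇒n0
[1] read 'b'  n0⇒n0
[2] read 'd'  n0⇒n6
[3] read 'c'  n6⇒n7
[4] read 'c'  n7⇒n8
[5] read 'e'  n8⇒n1 (via fail)
[6] read 'b'  n1⇒n2
[7] read 'a'  n2⇒n3
[8] read 'e'  n3⇒n4
[9] read 'd'  n4⇒n5  → match P0@[5:9]
[10] read 'a'  n5⇒n0 (via fail)
[11] read 'd'  n0⇒n6
[12] read 'd'  n6⇒n6 (via fail)
[13] read 'c'  n6⇒n7
[14] read 'd'  n7⇒n6 (via fail)
[15] read 'd'  n6⇒n6 (via fail)
[16] read 'e'  n6⇒n1 (via fail)
[17] read 'b'  n1⇒n2
[18] read 'a'  n2⇒n3
[19] read 'e'  n3⇒n4
[20] read 'd'  n4⇒n5  → match P0@[16:20]
[21] read 'd'  n5⇒n6 (via fail)
[22] read 'c'  n6⇒n7
[23] read 'c'  n7⇒n8
[24] read 'a'  n8⇒n9
[25] read 'c'  n9⇒n10  → match P1@[21:25]
[26] read 'e'  n10⇒n1 (via fail)
[27] read 'b'  n1⇒n2
[28] read 'a'  n2⇒n3
[29] read 'e'  n3⇒n4
[30] read 'd'  n4⇒n5  → match P0@[26:30]
[31] read 'a'  n5⇒n0 (via fail)
[32] read 'a'  n0⇒n0
[33] read 'b'  n0⇒n0
[34] read 'b'  n0⇒n0
[35] read 'a'  n0⇒n0
[36] read 'e'  n0⇒n1
[37] read 'b'  n1⇒n2
[38] read 'a'  n2⇒n3

Matches: [[9,0],[20,0],[25,1],[30,0]]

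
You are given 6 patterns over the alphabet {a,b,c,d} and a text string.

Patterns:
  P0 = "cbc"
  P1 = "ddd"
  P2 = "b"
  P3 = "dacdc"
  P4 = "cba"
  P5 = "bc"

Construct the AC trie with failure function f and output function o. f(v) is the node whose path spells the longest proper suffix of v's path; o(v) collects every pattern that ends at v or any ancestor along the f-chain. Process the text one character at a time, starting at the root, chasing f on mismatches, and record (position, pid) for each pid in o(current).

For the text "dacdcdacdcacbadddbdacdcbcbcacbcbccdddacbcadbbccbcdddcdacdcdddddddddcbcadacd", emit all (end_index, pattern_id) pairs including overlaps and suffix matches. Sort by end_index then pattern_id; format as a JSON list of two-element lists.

Construct AC machine:
Trie (insert patterns):
  n0 'ε': b→7 c→1 d→4
  n1 'c': b→2
  n2 'cb': a→12 c→3
  n3 'cbc': ·  [P0 ends]
  n4 'd': a→8 d→5
  n5 'dd': d→6
  n6 'ddd': ·  [P1 ends]
  n7 'b': c→13  [P2 ends]
  n8 'da': c→9
  n9 'dac': d→10
  n10 'dacd': c→11
  n11 'dacdc': ·  [P3 ends]
  n12 'cba': ·  [P4 ends]
  n13 'bc': ·  [P5 ends]

BFS fail/out derivation:
  fail(1) 'c': from fail(0)=0 chase 'c': 0 ⇒ 0;  out=∅∪out(0)=∅
  fail(4) 'd': from fail(0)=0 chase 'd': 0 ⇒ 0;  out=∅∪out(0)=∅
  fail(7) 'b': from fail(0)=0 chase 'b': 0 ⇒ 0;  out={2}∪out(0)={2}
  fail(2) 'cb': from fail(1)=0 chase 'b': 0 ⇒ 7;  out=∅∪out(7)={2}
  fail(5) 'dd': from fail(4)=0 chase 'd': 0 ⇒ 4;  out=∅∪out(4)=∅
  fail(8) 'da': from fail(4)=0 chase 'a': 0 ⇒ 0;  out=∅∪out(0)=∅
  fail(13) 'bc': from fail(7)=0 chase 'c': 0 ⇒ 1;  out={5}∪out(1)={5}
  fail(3) 'cbc': from fail(2)=7 chase 'c': 7 ⇒ 13;  out={0}∪out(13)={0,5}
  fail(6) 'ddd': from fail(5)=4 chase 'd': 4 ⇒ 5;  out={1}∪out(5)={1}
  fail(9) 'dac': from fail(8)=0 chase 'c': 0 ⇒ 1;  out=∅∪out(1)=∅
  fail(12) 'cba': from fail(2)=7 chase 'a': 7→0 ⇒ 0;  out={4}∪out(0)={4}
  fail(10) 'dacd': from fail(9)=1 chase 'd': 1→0 ⇒ 4;  out=∅∪out(4)=∅
  fail(11) 'dacdc': from fail(10)=4 chase 'c': 4→0 ⇒ 1;  out={3}∪out(1)={3}

Run:
i=0 'd': node 0→4
i=1 'a': node 4→8
i=2 'c': node 8→9
i=3 'd': node 9→10
i=4 'c': node 10→11  → match P3@[0:4]
i=5 'd': node 11→4 (via fail)
i=6 'a': node 4→8
i=7 'c': node 8→9
i=8 'd': node 9→10
i=9 'c': node 10→11  → match P3@[5:9]
i=10 'a': node 11→0 (via fail)
i=11 'c': node 0→1
i=12 'b': node 1→2  → match P2@[12:12]
i=13 'a': node 2→12  → match P4@[11:13]
i=14 'd': node 12→4 (via fail)
i=15 'd': node 4→5
i=16 'd': node 5→6  → match P1@[14:16]
i=17 'b': node 6→7 (via fail)  → match P2@[17:17]
i=18 'd': node 7→4 (via fail)
i=19 'a': node 4→8
i=20 'c': node 8→9
i=21 'd': node 9→10
i=22 'c': node 10→11  → match P3@[18:22]
i=23 'b': node 11→2 (via fail)  → match P2@[23:23]
i=24 'c': node 2→3  → match P0@[22:24],P5@[23:24]
i=25 'b': node 3→2 (via fail)  → match P2@[25:25]
i=26 'c': node 2→3  → match P0@[24:26],P5@[25:26]
i=27 'a': node 3→0 (via fail)
i=28 'c': node 0→1
i=29 'b': node 1→2  → match P2@[29:29]
i=30 'c': node 2→3  → match P0@[28:30],P5@[29:30]
i=31 'b': node 3→2 (via fail)  → match P2@[31:31]
i=32 'c': node 2→3  → match P0@[30:32],P5@[31:32]
i=33 'c': node 3→1 (via fail)
i=34 'd': node 1→4 (via fail)
i=35 'd': node 4→5
i=36 'd': node 5→6  → match P1@[34:36]
i=37 'a': node 6→8 (via fail)
i=38 'c': node 8→9
i=39 'b': node 9→2 (via fail)  → match P2@[39:39]
i=40 'c': node 2→3  → match P0@[38:40],P5@[39:40]
i=41 'a': node 3→0 (via fail)
i=42 'd': node 0→4
i=43 'b': node 4→7 (via fail)  → match P2@[43:43]
i=44 'b': node 7→7 (via fail)  → match P2@[44:44]
i=45 'c': node 7→13  → match P5@[44:45]
i=46 'c': node 13→1 (via fail)
i=47 'b': node 1→2  → match P2@[47:47]
i=48 'c': node 2→3  → match P0@[46:48],P5@[47:48]
i=49 'd': node 3→4 (via fail)
i=50 'd': node 4→5
i=51 'd': node 5→6  → match P1@[49:51]
i=52 'c': node 6→1 (via fail)
i=53 'd': node 1→4 (via fail)
i=54 'a': node 4→8
i=55 'c': node 8→9
i=56 'd': node 9→10
i=57 'c': node 10→11  → match P3@[53:57]
i=58 'd': node 11→4 (via fail)
i=59 'd': node 4→5
i=60 'd': node 5→6  → match P1@[58:60]
i=61 'd': node 6→6 (via fail)  → match P1@[59:61]
i=62 'd': node 6→6 (via fail)  → match P1@[60:62]
i=63 'd': node 6→6 (via fail)  → match P1@[61:63]
i=64 'd': node 6→6 (via fail)  → match P1@[62:64]
i=65 'd': node 6→6 (via fail)  → match P1@[63:65]
i=66 'd': node 6→6 (via fail)  → match P1@[64:66]
i=67 'c': node 6→1 (via fail)
i=68 'b': node 1→2  → match P2@[68:68]
i=69 'c': node 2→3  → match P0@[67:69],P5@[68:69]
i=70 'a': node 3→0 (via fail)
i=71 'd': node 0→4
i=72 'a': node 4→8
i=73 'c': node 8→9
i=74 'd': node 9→10

Matches: [[4,3],[9,3],[12,2],[13,4],[16,1],[17,2],[22,3],[23,2],[24,0],[24,5],[25,2],[26,0],[26,5],[29,2],[30,0],[30,5],[31,2],[32,0],[32,5],[36,1],[39,2],[40,0],[40,5],[43,2],[44,2],[45,5],[47,2],[48,0],[48,5],[51,1],[57,3],[60,1],[61,1],[62,1],[63,1],[64,1],[65,1],[66,1],[68,2],[69,0],[69,5]]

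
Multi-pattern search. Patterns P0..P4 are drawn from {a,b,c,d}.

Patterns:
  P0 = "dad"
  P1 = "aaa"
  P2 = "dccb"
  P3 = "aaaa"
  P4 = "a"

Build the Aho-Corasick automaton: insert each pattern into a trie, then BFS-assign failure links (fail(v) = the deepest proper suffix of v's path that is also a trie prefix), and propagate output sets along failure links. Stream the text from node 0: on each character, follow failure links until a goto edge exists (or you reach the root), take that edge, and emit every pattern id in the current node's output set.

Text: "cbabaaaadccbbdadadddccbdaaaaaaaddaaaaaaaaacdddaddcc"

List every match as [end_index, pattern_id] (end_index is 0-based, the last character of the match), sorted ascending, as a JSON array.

Construct AC machine:
Trie nodes:
  0='ε' goto a→4 d→1
  1='d' goto a→2 c→7
  2='da' goto d→3
  3='dad' goto ·  ←P0
  4='a' goto a→5  ←P4
  5='aa' goto a→6
  6='aaa' goto a→10  ←P1
  7='dc' goto c→8
  8='dcc' goto b→9
  9='dccb' goto ·  ←P2
  10='aaaa' goto ·  ←P3

Failure links (BFS by depth):
  n1('d'): parent n0 fail=0; on 'd' 0 → fail=0;  out ∅∪∅=∅
  n4('a'): parent n0 fail=0; on 'a' 0 → fail=0;  out {4}∪∅={4}
  n2('da'): parent n1 fail=0; on 'a' 0 → fail=4;  out ∅∪{4}={4}
  n5('aa'): parent n4 fail=0; on 'a' 0 → fail=4;  out ∅∪{4}={4}
  n7('dc'): parent n1 fail=0; on 'c' 0 → fail=0;  out ∅∪∅=∅
  n3('dad'): parent n2 fail=4; on 'd' 4→0 → fail=1;  out {0}∪∅={0}
  n6('aaa'): parent n5 fail=4; on 'a' 4 → fail=5;  out {1}∪{4}={1,4}
  n8('dcc'): parent n7 fail=0; on 'c' 0 → fail=0;  out ∅∪∅=∅
  n9('dccb'): parent n8 fail=0; on 'b' 0 → fail=0;  out {2}∪∅={2}
  n10('aaaa'): parent n6 fail=5; on 'a' 5 → fail=6;  out {3}∪{1,4}={1,3,4}

Scan:
[0] read 'c'  n0⇒n0
[1] read 'b'  n0⇒n0
[2] read 'a'  n0⇒n4  emit P4@[2:2]
[3] read 'b'  n4⇒n0 ·f
[4] read 'a'  n0⇒n4  emit P4@[4:4]
[5] read 'a'  n4⇒n5  emit P4@[5:5]
[6] read 'a'  n5⇒n6  emit P1@[4:6],P4@[6:6]
[7] read 'a'  n6⇒n10  emit P1@[5:7],P3@[4:7],P4@[7:7]
[8] read 'd'  n10⇒n1 ·f
[9] read 'c'  n1⇒n7
[10] read 'c'  n7⇒n8
[11] read 'b'  n8⇒n9  emit P2@[8:11]
[12] read 'b'  n9⇒n0 ·f
[13] read 'd'  n0⇒n1
[14] read 'a'  n1⇒n2  emit P4@[14:14]
[15] read 'd'  n2⇒n3  emit P0@[13:15]
[16] read 'a'  n3⇒n2 ·f  emit P4@[16:16]
[17] read 'd'  n2⇒n3  emit P0@[15:17]
[18] read 'd'  n3⇒n1 ·f
[19] read 'd'  n1⇒n1 ·f
[20] read 'c'  n1⇒n7
[21] read 'c'  n7⇒n8
[22] read 'b'  n8⇒n9  emit P2@[19:22]
[23] read 'd'  n9⇒n1 ·f
[24] read 'a'  n1⇒n2  emit P4@[24:24]
[25] read 'a'  n2⇒n5 ·f  emit P4@[25:25]
[26] read 'a'  n5⇒n6  emit P1@[24:26],P4@[26:26]
[27] read 'a'  n6⇒n10  emit P1@[25:27],P3@[24:27],P4@[27:27]
[28] read 'a'  n10⇒n10 ·f  emit P1@[26:28],P3@[25:28],P4@[28:28]
[29] read 'a'  n10⇒n10 ·f  emit P1@[27:29],P3@[26:29],P4@[29:29]
[30] read 'a'  n10⇒n10 ·f  emit P1@[28:30],P3@[27:30],P4@[30:30]
[31] read 'd'  n10⇒n1 ·f
[32] read 'd'  n1⇒n1 ·f
[33] read 'a'  n1⇒n2  emit P4@[33:33]
[34] read 'a'  n2⇒n5 ·f  emit P4@[34:34]
[35] read 'a'  n5⇒n6  emit P1@[33:35],P4@[35:35]
[36] read 'a'  n6⇒n10  emit P1@[34:36],P3@[33:36],P4@[36:36]
[37] read 'a'  n10⇒n10 ·f  emit P1@[35:37],P3@[34:37],P4@[37:37]
[38] read 'a'  n10⇒n10 ·f  emit P1@[36:38],P3@[35:38],P4@[38:38]
[39] read 'a'  n10⇒n10 ·f  emit P1@[37:39],P3@[36:39],P4@[39:39]
[40] read 'a'  n10⇒n10 ·f  emit P1@[38:40],P3@[37:40],P4@[40:40]
[41] read 'a'  n10⇒n10 ·f  emit P1@[39:41],P3@[38:41],P4@[41:41]
[42] read 'c'  n10⇒n0 ·f
[43] read 'd'  n0⇒n1
[44] read 'd'  n1⇒n1 ·f
[45] read 'd'  n1⇒n1 ·f
[46] read 'a'  n1⇒n2  emit P4@[46:46]
[47] read 'd'  n2⇒n3  emit P0@[45:47]
[48] read 'd'  n3⇒n1 ·f
[49] read 'c'  n1⇒n7
[50] read 'c'  n7⇒n8

All matches (sorted): [[2,4],[4,4],[5,4],[6,1],[6,4],[7,1],[7,3],[7,4],[11,2],[14,4],[15,0],[16,4],[17,0],[22,2],[24,4],[25,4],[26,1],[26,4],[27,1],[27,3],[27,4],[28,1],[28,3],[28,4],[29,1],[29,3],[29,4],[30,1],[30,3],[30,4],[33,4],[34,4],[35,1],[35,4],[36,1],[36,3],[36,4],[37,1],[37,3],[37,4],[38,1],[38,3],[38,4],[39,1],[39,3],[39,4],[40,1],[40,3],[40,4],[41,1],[41,3],[41,4],[46,4],[47,0]]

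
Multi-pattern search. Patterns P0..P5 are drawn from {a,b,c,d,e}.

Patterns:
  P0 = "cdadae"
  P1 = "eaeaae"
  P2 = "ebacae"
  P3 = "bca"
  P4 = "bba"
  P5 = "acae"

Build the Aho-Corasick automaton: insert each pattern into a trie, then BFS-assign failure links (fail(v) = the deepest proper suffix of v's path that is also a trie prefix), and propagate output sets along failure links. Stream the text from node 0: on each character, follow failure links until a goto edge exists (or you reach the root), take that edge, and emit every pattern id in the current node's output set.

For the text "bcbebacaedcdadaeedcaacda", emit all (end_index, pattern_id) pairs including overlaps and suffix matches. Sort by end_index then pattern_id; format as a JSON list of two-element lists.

Build:
Trie nodes:
  n0 'ε': a→23 b→18 c→1 e→7
  n1 'c': d→2
  n2 'cd': a→3
  n3 'cda': d→4
  n4 'cdad': a→5
  n5 'cdada': e→6
  n6 'cdadae': ·  [P0 ends]
  n7 'e': a→8 b→13
  n8 'ea': e→9
  n9 'eae': a→10
  n10 'eaea': a→11
  n11 'eaeaa': e→12
  n12 'eaeaae': ·  [P1 ends]
  n13 'eb': a→14
  n14 'eba': c→15
  n15 'ebac': a→16
  n16 'ebaca': e→17
  n17 'ebacae': ·  [P2 ends]
  n18 'b': b→21 c→19
  n19 'bc': a→20
  n20 'bca': ·  [P3 ends]
  n21 'bb': a→22
  n22 'bba': ·  [P4 ends]
  n23 'a': c→24
  n24 'ac': a→25
  n25 'aca': e→26
  n26 'acae': ·  [P5 ends]

Failure links (BFS by depth):
  fail(1) 'c': from fail(0)=0 chase 'c': 0 ⇒ 0;  out=∅∪out(0)=∅
  fail(7) 'e': from fail(0)=0 chase 'e': 0 ⇒ 0;  out=∅∪out(0)=∅
  fail(18) 'b': from fail(0)=0 chase 'b': 0 ⇒ 0;  out=∅∪out(0)=∅
  fail(23) 'a': from fail(0)=0 chase 'a': 0 ⇒ 0;  out=∅∪out(0)=∅
  fail(2) 'cd': from fail(1)=0 chase 'd': 0 ⇒ 0;  out=∅∪out(0)=∅
  fail(8) 'ea': from fail(7)=0 chase 'a': 0 ⇒ 23;  out=∅∪out(23)=∅
  fail(13) 'eb': from fail(7)=0 chase 'b': 0 ⇒ 18;  out=∅∪out(18)=∅
  fail(19) 'bc': from fail(18)=0 chase 'c': 0 ⇒ 1;  out=∅∪out(1)=∅
  fail(21) 'bb': from fail(18)=0 chase 'b': 0 ⇒ 18;  out=∅∪out(18)=∅
  fail(24) 'ac': from fail(23)=0 chase 'c': 0 ⇒ 1;  out=∅∪out(1)=∅
  fail(3) 'cda': from fail(2)=0 chase 'a': 0 ⇒ 23;  out=∅∪out(23)=∅
  fail(9) 'eae': from fail(8)=23 chase 'e': 23→0 ⇒ 7;  out=∅∪out(7)=∅
  fail(14) 'eba': from fail(13)=18 chase 'a': 18→0 ⇒ 23;  out=∅∪out(23)=∅
  fail(20) 'bca': from fail(19)=1 chase 'a': 1→0 ⇒ 23;  out={3}∪out(23)={3}
  fail(22) 'bba': from fail(21)=18 chase 'a': 18→0 ⇒ 23;  out={4}∪out(23)={4}
  fail(25) 'aca': from fail(24)=1 chase 'a': 1→0 ⇒ 23;  out=∅∪out(23)=∅
  fail(4) 'cdad': from fail(3)=23 chase 'd': 23→0 ⇒ 0;  out=∅∪out(0)=∅
  fail(10) 'eaea': from fail(9)=7 chase 'a': 7 ⇒ 8;  out=∅∪out(8)=∅
  fail(15) 'ebac': from fail(14)=23 chase 'c': 23 ⇒ 24;  out=∅∪out(24)=∅
  fail(26) 'acae': from fail(25)=23 chase 'e': 23→0 ⇒ 7;  out={5}∪out(7)={5}
  fail(5) 'cdada': from fail(4)=0 chase 'a': 0 ⇒ 23;  out=∅∪out(23)=∅
  fail(11) 'eaeaa': from fail(10)=8 chase 'a': 8→23→0 ⇒ 23;  out=∅∪out(23)=∅
  fail(16) 'ebaca': from fail(15)=24 chase 'a': 24 ⇒ 25;  out=∅∪out(25)=∅
  fail(6) 'cdadae': from fail(5)=23 chase 'e': 23→0 ⇒ 7;  out={0}∪out(7)={0}
  fail(12) 'eaeaae': from fail(11)=23 chase 'e': 23→0 ⇒ 7;  out={1}∪out(7)={1}
  fail(17) 'ebacae': from fail(16)=25 chase 'e': 25 ⇒ 26;  out={2}∪out(26)={2,5}

Run:
pos 0 'b': at 18
pos 1 'c': at 19
pos 2 'b': at 18 (via fail)
pos 3 'e': at 7 (via fail)
pos 4 'b': at 13
pos 5 'a': at 14
pos 6 'c': at 15
pos 7 'a': at 16
pos 8 'e': at 17  → match P2@[3:8],P5@[5:8]
pos 9 'd': at 0 (via fail)
pos 10 'c': at 1
pos 11 'd': at 2
pos 12 'a': at 3
pos 13 'd': at 4
pos 14 'a': at 5
pos 15 'e': at 6  → match P0@[10:15]
pos 16 'e': at 7 (via fail)
pos 17 'd': at 0 (via fail)
pos 18 'c': at 1
pos 19 'a': at 23 (via fail)
pos 20 'a': at 23 (via fail)
pos 21 'c': at 24
pos 22 'd': at 2 (via fail)
pos 23 'a': at 3

Result: [[8,2],[8,5],[15,0]]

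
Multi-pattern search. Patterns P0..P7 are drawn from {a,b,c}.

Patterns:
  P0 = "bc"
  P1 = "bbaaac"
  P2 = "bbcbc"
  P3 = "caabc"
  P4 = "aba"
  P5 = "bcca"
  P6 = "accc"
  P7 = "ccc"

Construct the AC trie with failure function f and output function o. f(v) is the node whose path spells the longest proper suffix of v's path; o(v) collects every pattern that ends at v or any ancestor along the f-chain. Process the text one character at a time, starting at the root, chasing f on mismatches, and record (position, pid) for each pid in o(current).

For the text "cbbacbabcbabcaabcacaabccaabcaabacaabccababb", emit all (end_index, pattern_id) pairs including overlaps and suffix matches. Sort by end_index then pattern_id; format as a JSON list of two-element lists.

Build:
Trie (insert patterns):
  n0 'ε': a→16 b→1 c→11
  n1 'b': b→3 c→2
  n2 'bc': c→19  [P0 ends]
  n3 'bb': a→4 c→8
  n4 'bba': a→5
  n5 'bbaa': a→6
  n6 'bbaaa': c→7
  n7 'bbaaac': ·  [P1 ends]
  n8 'bbc': b→9
  n9 'bbcb': c→10
  n10 'bbcbc': ·  [P2 ends]
  n11 'c': a→12 c→24
  n12 'ca': a→13
  n13 'caa': b→14
  n14 'caab': c→15
  n15 'caabc': ·  [P3 ends]
  n16 'a': b→17 c→21
  n17 'ab': a→18
  n18 'aba': ·  [P4 ends]
  n19 'bcc': a→20
  n20 'bcca': ·  [P5 ends]
  n21 'ac': c→22
  n22 'acc': c→23
  n23 'accc': ·  [P6 ends]
  n24 'cc': c→25
  n25 'ccc': ·  [P7 ends]

BFS fail/out derivation:
  fail(1) 'b': from fail(0)=0 chase 'b': 0 ⇒ 0;  out=∅∪out(0)=∅
  fail(11) 'c': from fail(0)=0 chase 'c': 0 ⇒ 0;  out=∅∪out(0)=∅
  fail(16) 'a': from fail(0)=0 chase 'a': 0 ⇒ 0;  out=∅∪out(0)=∅
  fail(2) 'bc': from fail(1)=0 chase 'c': 0 ⇒ 11;  out={0}∪out(11)={0}
  fail(3) 'bb': from fail(1)=0 chase 'b': 0 ⇒ 1;  out=∅∪out(1)=∅
  fail(12) 'ca': from fail(11)=0 chase 'a': 0 ⇒ 16;  out=∅∪out(16)=∅
  fail(17) 'ab': from fail(16)=0 chase 'b': 0 ⇒ 1;  out=∅∪out(1)=∅
  fail(21) 'ac': from fail(16)=0 chase 'c': 0 ⇒ 11;  out=∅∪out(11)=∅
  fail(24) 'cc': from fail(11)=0 chase 'c': 0 ⇒ 11;  out=∅∪out(11)=∅
  fail(4) 'bba': from fail(3)=1 chase 'a': 1→0 ⇒ 16;  out=∅∪out(16)=∅
  fail(8) 'bbc': from fail(3)=1 chase 'c': 1 ⇒ 2;  out=∅∪out(2)={0}
  fail(13) 'caa': from fail(12)=16 chase 'a': 16→0 ⇒ 16;  out=∅∪out(16)=∅
  fail(18) 'aba': from fail(17)=1 chase 'a': 1→0 ⇒ 16;  out={4}∪out(16)={4}
  fail(19) 'bcc': from fail(2)=11 chase 'c': 11 ⇒ 24;  out=∅∪out(24)=∅
  fail(22) 'acc': from fail(21)=11 chase 'c': 11 ⇒ 24;  out=∅∪out(24)=∅
  fail(25) 'ccc': from fail(24)=11 chase 'c': 11 ⇒ 24;  out={7}∪out(24)={7}
  fail(5) 'bbaa': from fail(4)=16 chase 'a': 16→0 ⇒ 16;  out=∅∪out(16)=∅
  fail(9) 'bbcb': from fail(8)=2 chase 'b': 2→11→0 ⇒ 1;  out=∅∪out(1)=∅
  fail(14) 'caab': from fail(13)=16 chase 'b': 16 ⇒ 17;  out=∅∪out(17)=∅
  fail(20) 'bcca': from fail(19)=24 chase 'a': 24→11 ⇒ 12;  out={5}∪out(12)={5}
  fail(23) 'accc': from fail(22)=24 chase 'c': 24 ⇒ 25;  out={6}∪out(25)={6,7}
  fail(6) 'bbaaa': from fail(5)=16 chase 'a': 16→0 ⇒ 16;  out=∅∪out(16)=∅
  fail(10) 'bbcbc': from fail(9)=1 chase 'c': 1 ⇒ 2;  out={2}∪out(2)={0,2}
  fail(15) 'caabc': from fail(14)=17 chase 'c': 17→1 ⇒ 2;  out={3}∪out(2)={0,3}
  fail(7) 'bbaaac': from fail(6)=16 chase 'c': 16 ⇒ 21;  out={1}∪out(21)={1}

Scan:
[0] read 'c'  n0⇒n11
[1] read 'b'  n11⇒n1 (fail-walked)
[2] read 'b'  n1⇒n3
[3] read 'a'  n3⇒n4
[4] read 'c'  n4⇒n21 (fail-walked)
[5] read 'b'  n21⇒n1 (fail-walked)
[6] read 'a'  n1⇒n16 (fail-walked)
[7] read 'b'  n16⇒n17
[8] read 'c'  n17⇒n2 (fail-walked)  emit P0@[7:8]
[9] read 'b'  n2⇒n1 (fail-walked)
[10] read 'a'  n1⇒n16 (fail-walked)
[11] read 'b'  n16⇒n17
[12] read 'c'  n17⇒n2 (fail-walked)  emit P0@[11:12]
[13] read 'a'  n2⇒n12 (fail-walked)
[14] read 'a'  n12⇒n13
[15] read 'b'  n13⇒n14
[16] read 'c'  n14⇒n15  emit P0@[15:16],P3@[12:16]
[17] read 'a'  n15⇒n12 (fail-walked)
[18] read 'c'  n12⇒n21 (fail-walked)
[19] read 'a'  n21⇒n12 (fail-walked)
[20] read 'a'  n12⇒n13
[21] read 'b'  n13⇒n14
[22] read 'c'  n14⇒n15  emit P0@[21:22],P3@[18:22]
[23] read 'c'  n15⇒n19 (fail-walked)
[24] read 'a'  n19⇒n20  emit P5@[21:24]
[25] read 'a'  n20⇒n13 (fail-walked)
[26] read 'b'  n13⇒n14
[27] read 'c'  n14⇒n15  emit P0@[26:27],P3@[23:27]
[28] read 'a'  n15⇒n12 (fail-walked)
[29] read 'a'  n12⇒n13
[30] read 'b'  n13⇒n14
[31] read 'a'  n14⇒n18 (fail-walked)  emit P4@[29:31]
[32] read 'c'  n18⇒n21 (fail-walked)
[33] read 'a'  n21⇒n12 (fail-walked)
[34] read 'a'  n12⇒n13
[35] read 'b'  n13⇒n14
[36] read 'c'  n14⇒n15  emit P0@[35:36],P3@[32:36]
[37] read 'c'  n15⇒n19 (fail-walked)
[38] read 'a'  n19⇒n20  emit P5@[35:38]
[39] read 'b'  n20⇒n17 (fail-walked)
[40] read 'a'  n17⇒n18  emit P4@[38:40]
[41] read 'b'  n18⇒n17 (fail-walked)
[42] read 'b'  n17⇒n3 (fail-walked)

Matches: [[8,0],[12,0],[16,0],[16,3],[22,0],[22,3],[24,5],[27,0],[27,3],[31,4],[36,0],[36,3],[38,5],[40,4]]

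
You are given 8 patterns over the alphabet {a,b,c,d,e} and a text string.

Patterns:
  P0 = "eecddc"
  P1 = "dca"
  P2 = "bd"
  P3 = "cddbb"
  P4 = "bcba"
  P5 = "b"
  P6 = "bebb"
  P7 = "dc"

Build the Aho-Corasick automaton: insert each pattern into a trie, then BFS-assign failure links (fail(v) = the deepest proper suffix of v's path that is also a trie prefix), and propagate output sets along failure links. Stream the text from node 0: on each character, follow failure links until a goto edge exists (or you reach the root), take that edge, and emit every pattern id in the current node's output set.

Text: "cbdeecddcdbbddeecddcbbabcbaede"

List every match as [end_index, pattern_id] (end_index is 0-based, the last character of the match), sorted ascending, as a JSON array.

Build:
Trie (insert patterns):
  0='ε' goto b→10 c→12 d→7 e→1
  1='e' goto e→2
  2='ee' goto c→3
  3='eec' goto d→4
  4='eecd' goto d→5
  5='eecdd' goto c→6
  6='eecddc' goto ·  [P0 ends]
  7='d' goto c→8
  8='dc' goto a→9  [P7 ends]
  9='dca' goto ·  [P1 ends]
  10='b' goto c→17 d→11 e→20  [P5 ends]
  11='bd' goto ·  [P2 ends]
  12='c' goto d→13
  13='cd' goto d→14
  14='cdd' goto b→15
  15='cddb' goto b→16
  16='cddbb' goto ·  [P3 ends]
  17='bc' goto b→18
  18='bcb' goto a→19
  19='bcba' goto ·  [P4 ends]
  20='be' goto b→21
  21='beb' goto b→22
  22='bebb' goto ·  [P6 ends]

Failure links (BFS by depth):
  n1('e'): parent n0 fail=0; on 'e' 0 → fail=0;  out ∅∪∅=∅
  n7('d'): parent n0 fail=0; on 'd' 0 → fail=0;  out ∅∪∅=∅
  n10('b'): parent n0 fail=0; on 'b' 0 → fail=0;  out {5}∪∅={5}
  n12('c'): parent n0 fail=0; on 'c' 0 → fail=0;  out ∅∪∅=∅
  n2('ee'): parent n1 fail=0; on 'e' 0 → fail=1;  out ∅∪∅=∅
  n8('dc'): parent n7 fail=0; on 'c' 0 → fail=12;  out {7}∪∅={7}
  n11('bd'): parent n10 fail=0; on 'd' 0 → fail=7;  out {2}∪∅={2}
  n13('cd'): parent n12 fail=0; on 'd' 0 → fail=7;  out ∅∪∅=∅
  n17('bc'): parent n10 fail=0; on 'c' 0 → fail=12;  out ∅∪∅=∅
  n20('be'): parent n10 fail=0; on 'e' 0 → fail=1;  out ∅∪∅=∅
  n3('eec'): parent n2 fail=1; on 'c' 1→0 → fail=12;  out ∅∪∅=∅
  n9('dca'): parent n8 fail=12; on 'a' 12→0 → fail=0;  out {1}∪∅={1}
  n14('cdd'): parent n13 fail=7; on 'd' 7→0 → fail=7;  out ∅∪∅=∅
  n18('bcb'): parent n17 fail=12; on 'b' 12→0 → fail=10;  out ∅∪{5}={5}
  n21('beb'): parent n20 fail=1; on 'b' 1→0 → fail=10;  out ∅∪{5}={5}
  n4('eecd'): parent n3 fail=12; on 'd' 12 → fail=13;  out ∅∪∅=∅
  n15('cddb'): parent n14 fail=7; on 'b' 7→0 → fail=10;  out ∅∪{5}={5}
  n19('bcba'): parent n18 fail=10; on 'a' 10→0 → fail=0;  out {4}∪∅={4}
  n22('bebb'): parent n21 fail=10; on 'b' 10→0 → fail=10;  out {6}∪{5}={5,6}
  n5('eecdd'): parent n4 fail=13; on 'd' 13 → fail=14;  out ∅∪∅=∅
  n16('cddbb'): parent n15 fail=10; on 'b' 10→0 → fail=10;  out {3}∪{5}={3,5}
  n6('eecddc'): parent n5 fail=14; on 'c' 14→7 → fail=8;  out {0}∪{7}={0,7}

Run:
i=0 'c': node 0→12
i=1 'b': node 12→10 ·f  emit P5@[1:1]
i=2 'd': node 10→11  emit P2@[1:2]
i=3 'e': node 11→1 ·f
i=4 'e': node 1→2
i=5 'c': node 2→3
i=6 'd': node 3→4
i=7 'd': node 4→5
i=8 'c': node 5→6  emit P0@[3:8],P7@[7:8]
i=9 'd': node 6→13 ·f
i=10 'b': node 13→10 ·f  emit P5@[10:10]
i=11 'b': node 10→10 ·f  emit P5@[11:11]
i=12 'd': node 10→11  emit P2@[11:12]
i=13 'd': node 11→7 ·f
i=14 'e': node 7→1 ·f
i=15 'e': node 1→2
i=16 'c': node 2→3
i=17 'd': node 3→4
i=18 'd': node 4→5
i=19 'c': node 5→6  emit P0@[14:19],P7@[18:19]
i=20 'b': node 6→10 ·f  emit P5@[20:20]
i=21 'b': node 10→10 ·f  emit P5@[21:21]
i=22 'a': node 10→0 ·f
i=23 'b': node 0→10  emit P5@[23:23]
i=24 'c': node 10→17
i=25 'b': node 17→18  emit P5@[25:25]
i=26 'a': node 18→19  emit P4@[23:26]
i=27 'e': node 19→1 ·f
i=28 'd': node 1→7 ·f
i=29 'e': node 7→1 ·f

Matches: [[1,5],[2,2],[8,0],[8,7],[10,5],[11,5],[12,2],[19,0],[19,7],[20,5],[21,5],[23,5],[25,5],[26,4]]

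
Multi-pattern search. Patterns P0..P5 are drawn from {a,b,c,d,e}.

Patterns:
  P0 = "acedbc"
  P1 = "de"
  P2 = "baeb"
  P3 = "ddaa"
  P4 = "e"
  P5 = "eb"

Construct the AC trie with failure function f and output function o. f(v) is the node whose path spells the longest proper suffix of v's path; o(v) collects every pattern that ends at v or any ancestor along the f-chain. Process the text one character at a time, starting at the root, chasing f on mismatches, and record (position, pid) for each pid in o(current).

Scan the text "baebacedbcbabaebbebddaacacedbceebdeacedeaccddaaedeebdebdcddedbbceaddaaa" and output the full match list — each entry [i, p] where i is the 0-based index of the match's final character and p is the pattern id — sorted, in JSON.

Build automaton:
Trie nodes:
  0='ε' goto a→1 b→9 d→7 e→16
  1='a' goto c→2
  2='ac' goto e→3
  3='ace' goto d→4
  4='aced' goto b→5
  5='acedb' goto c→6
  6='acedbc' goto ·  [P0 ends]
  7='d' goto d→13 e→8
  8='de' goto ·  [P1 ends]
  9='b' goto a→10
  10='ba' goto e→11
  11='bae' goto b→12
  12='baeb' goto ·  [P2 ends]
  13='dd' goto a→14
  14='dda' goto a→15
  15='ddaa' goto ·  [P3 ends]
  16='e' goto b→17  [P4 ends]
  17='eb' goto ·  [P5 ends]

BFS fail/out derivation:
  fail(1) 'a': from fail(0)=0 chase 'a': 0 ⇒ 0;  out=∅∪out(0)=∅
  fail(7) 'd': from fail(0)=0 chase 'd': 0 ⇒ 0;  out=∅∪out(0)=∅
  fail(9) 'b': from fail(0)=0 chase 'b': 0 ⇒ 0;  out=∅∪out(0)=∅
  fail(16) 'e': from fail(0)=0 chase 'e': 0 ⇒ 0;  out={4}∪out(0)={4}
  fail(2) 'ac': from fail(1)=0 chase 'c': 0 ⇒ 0;  out=∅∪out(0)=∅
  fail(8) 'de': from fail(7)=0 chase 'e': 0 ⇒ 16;  out={1}∪out(16)={1,4}
  fail(10) 'ba': from fail(9)=0 chase 'a': 0 ⇒ 1;  out=∅∪out(1)=∅
  fail(13) 'dd': from fail(7)=0 chase 'd': 0 ⇒ 7;  out=∅∪out(7)=∅
  fail(17) 'eb': from fail(16)=0 chase 'b': 0 ⇒ 9;  out={5}∪out(9)={5}
  fail(3) 'ace': from fail(2)=0 chase 'e': 0 ⇒ 16;  out=∅∪out(16)={4}
  fail(11) 'bae': from fail(10)=1 chase 'e': 1→0 ⇒ 16;  out=∅∪out(16)={4}
  fail(14) 'dda': from fail(13)=7 chase 'a': 7→0 ⇒ 1;  out=∅∪out(1)=∅
  fail(4) 'aced': from fail(3)=16 chase 'd': 16→0 ⇒ 7;  out=∅∪out(7)=∅
  fail(12) 'baeb': from fail(11)=16 chase 'b': 16 ⇒ 17;  out={2}∪out(17)={2,5}
  fail(15) 'ddaa': from fail(14)=1 chase 'a': 1→0 ⇒ 1;  out={3}∪out(1)={3}
  fail(5) 'acedb': from fail(4)=7 chase 'b': 7→0 ⇒ 9;  out=∅∪out(9)=∅
  fail(6) 'acedbc': from fail(5)=9 chase 'c': 9→0 ⇒ 0;  out={0}∪out(0)={0}

Text stream:
pos 0 'b': at 9
pos 1 'a': at 10
pos 2 'e': at 11  → match P4@[2:2]
pos 3 'b': at 12  → match P2@[0:3],P5@[2:3]
pos 4 'a': at 10 (fail-walked)
pos 5 'c': at 2 (fail-walked)
pos 6 'e': at 3  → match P4@[6:6]
pos 7 'd': at 4
pos 8 'b': at 5
pos 9 'c': at 6  → match P0@[4:9]
pos 10 'b': at 9 (fail-walked)
pos 11 'a': at 10
pos 12 'b': at 9 (fail-walked)
pos 13 'a': at 10
pos 14 'e': at 11  → match P4@[14:14]
pos 15 'b': at 12  → match P2@[12:15],P5@[14:15]
pos 16 'b': at 9 (fail-walked)
pos 17 'e': at 16 (fail-walked)  → match P4@[17:17]
pos 18 'b': at 17  → match P5@[17:18]
pos 19 'd': at 7 (fail-walked)
pos 20 'd': at 13
pos 21 'a': at 14
pos 22 'a': at 15  → match P3@[19:22]
pos 23 'c': at 2 (fail-walked)
pos 24 'a': at 1 (fail-walked)
pos 25 'c': at 2
pos 26 'e': at 3  → match P4@[26:26]
pos 27 'd': at 4
pos 28 'b': at 5
pos 29 'c': at 6  → match P0@[24:29]
pos 30 'e': at 16 (fail-walked)  → match P4@[30:30]
pos 31 'e': at 16 (fail-walked)  → match P4@[31:31]
pos 32 'b': at 17  → match P5@[31:32]
pos 33 'd': at 7 (fail-walked)
pos 34 'e': at 8  → match P1@[33:34],P4@[34:34]
pos 35 'a': at 1 (fail-walked)
pos 36 'c': at 2
pos 37 'e': at 3  → match P4@[37:37]
pos 38 'd': at 4
pos 39 'e': at 8 (fail-walked)  → match P1@[38:39],P4@[39:39]
pos 40 'a': at 1 (fail-walked)
pos 41 'c': at 2
pos 42 'c': at 0 (fail-walked)
pos 43 'd': at 7
pos 44 'd': at 13
pos 45 'a': at 14
pos 46 'a': at 15  → match P3@[43:46]
pos 47 'e': at 16 (fail-walked)  → match P4@[47:47]
pos 48 'd': at 7 (fail-walked)
pos 49 'e': at 8  → match P1@[48:49],P4@[49:49]
pos 50 'e': at 16 (fail-walked)  → match P4@[50:50]
pos 51 'b': at 17  → match P5@[50:51]
pos 52 'd': at 7 (fail-walked)
pos 53 'e': at 8  → match P1@[52:53],P4@[53:53]
pos 54 'b': at 17 (fail-walked)  → match P5@[53:54]
pos 55 'd': at 7 (fail-walked)
pos 56 'c': at 0 (fail-walked)
pos 57 'd': at 7
pos 58 'd': at 13
pos 59 'e': at 8 (fail-walked)  → match P1@[58:59],P4@[59:59]
pos 60 'd': at 7 (fail-walked)
pos 61 'b': at 9 (fail-walked)
pos 62 'b': at 9 (fail-walked)
pos 63 'c': at 0 (fail-walked)
pos 64 'e': at 16  → match P4@[64:64]
pos 65 'a': at 1 (fail-walked)
pos 66 'd': at 7 (fail-walked)
pos 67 'd': at 13
pos 68 'a': at 14
pos 69 'a': at 15  → match P3@[66:69]
pos 70 'a': at 1 (fail-walked)

Result: [[2,4],[3,2],[3,5],[6,4],[9,0],[14,4],[15,2],[15,5],[17,4],[18,5],[22,3],[26,4],[29,0],[30,4],[31,4],[32,5],[34,1],[34,4],[37,4],[39,1],[39,4],[46,3],[47,4],[49,1],[49,4],[50,4],[51,5],[53,1],[53,4],[54,5],[59,1],[59,4],[64,4],[69,3]]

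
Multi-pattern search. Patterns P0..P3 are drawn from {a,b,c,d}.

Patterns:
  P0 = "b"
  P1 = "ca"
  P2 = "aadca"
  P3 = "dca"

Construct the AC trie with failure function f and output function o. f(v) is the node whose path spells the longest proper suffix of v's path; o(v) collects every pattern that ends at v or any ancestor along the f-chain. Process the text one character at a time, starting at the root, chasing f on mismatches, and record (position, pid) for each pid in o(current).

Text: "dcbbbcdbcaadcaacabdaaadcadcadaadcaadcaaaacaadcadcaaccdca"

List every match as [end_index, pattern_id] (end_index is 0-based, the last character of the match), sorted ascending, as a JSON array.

Construct AC machine:
Trie (insert patterns):
  0='ε' goto a→4 b→1 c→2 d→9
  1='b' goto ·  [P0 ends]
  2='c' goto a→3
  3='ca' goto ·  [P1 ends]
  4='a' goto a→5
  5='aa' goto d→6
  6='aad' goto c→7
  7='aadc' goto a→8
  8='aadca' goto ·  [P2 ends]
  9='d' goto c→10
  10='dc' goto a→11
  11='dca' goto ·  [P3 ends]

Failure links (BFS by depth):
  n1('b'): parent n0 fail=0; on 'b' 0 → fail=0;  out {0}∪∅={0}
  n2('c'): parent n0 fail=0; on 'c' 0 → fail=0;  out ∅∪∅=∅
  n4('a'): parent n0 fail=0; on 'a' 0 → fail=0;  out ∅∪∅=∅
  n9('d'): parent n0 fail=0; on 'd' 0 → fail=0;  out ∅∪∅=∅
  n3('ca'): parent n2 fail=0; on 'a' 0 → fail=4;  out {1}∪∅={1}
  n5('aa'): parent n4 fail=0; on 'a' 0 → fail=4;  out ∅∪∅=∅
  n10('dc'): parent n9 fail=0; on 'c' 0 → fail=2;  out ∅∪∅=∅
  n6('aad'): parent n5 fail=4; on 'd' 4→0 → fail=9;  out ∅∪∅=∅
  n11('dca'): parent n10 fail=2; on 'a' 2 → fail=3;  out {3}∪{1}={1,3}
  n7('aadc'): parent n6 fail=9; on 'c' 9 → fail=10;  out ∅∪∅=∅
  n8('aadca'): parent n7 fail=10; on 'a' 10 → fail=11;  out {2}∪{1,3}={1,2,3}

Run:
[0] read 'd'  n0⇒n9
[1] read 'c'  n9⇒n10
[2] read 'b'  n10⇒n1 (fail-walked)  ** P0@[2:2]
[3] read 'b'  n1⇒n1 (fail-walked)  ** P0@[3:3]
[4] read 'b'  n1⇒n1 (fail-walked)  ** P0@[4:4]
[5] read 'c'  n1⇒n2 (fail-walked)
[6] read 'd'  n2⇒n9 (fail-walked)
[7] read 'b'  n9⇒n1 (fail-walked)  ** P0@[7:7]
[8] read 'c'  n1⇒n2 (fail-walked)
[9] read 'a'  n2⇒n3  ** P1@[8:9]
[10] read 'a'  n3⇒n5 (fail-walked)
[11] read 'd'  n5⇒n6
[12] read 'c'  n6⇒n7
[13] read 'a'  n7⇒n8  ** P1@[12:13],P2@[9:13],P3@[11:13]
[14] read 'a'  n8⇒n5 (fail-walked)
[15] read 'c'  n5⇒n2 (fail-walked)
[16] read 'a'  n2⇒n3  ** P1@[15:16]
[17] read 'b'  n3⇒n1 (fail-walked)  ** P0@[17:17]
[18] read 'd'  n1⇒n9 (fail-walked)
[19] read 'a'  n9⇒n4 (fail-walked)
[20] read 'a'  n4⇒n5
[21] read 'a'  n5⇒n5 (fail-walked)
[22] read 'd'  n5⇒n6
[23] read 'c'  n6⇒n7
[24] read 'a'  n7⇒n8  ** P1@[23:24],P2@[20:24],P3@[22:24]
[25] read 'd'  n8⇒n9 (fail-walked)
[26] read 'c'  n9⇒n10
[27] read 'a'  n10⇒n11  ** P1@[26:27],P3@[25:27]
[28] read 'd'  n11⇒n9 (fail-walked)
[29] read 'a'  n9⇒n4 (fail-walked)
[30] read 'a'  n4⇒n5
[31] read 'd'  n5⇒n6
[32] read 'c'  n6⇒n7
[33] read 'a'  n7⇒n8  ** P1@[32:33],P2@[29:33],P3@[31:33]
[34] read 'a'  n8⇒n5 (fail-walked)
[35] read 'd'  n5⇒n6
[36] read 'c'  n6⇒n7
[37] read 'a'  n7⇒n8  ** P1@[36:37],P2@[33:37],P3@[35:37]
[38] read 'a'  n8⇒n5 (fail-walked)
[39] read 'a'  n5⇒n5 (fail-walked)
[40] read 'a'  n5⇒n5 (fail-walked)
[41] read 'c'  n5⇒n2 (fail-walked)
[42] read 'a'  n2⇒n3  ** P1@[41:42]
[43] read 'a'  n3⇒n5 (fail-walked)
[44] read 'd'  n5⇒n6
[45] read 'c'  n6⇒n7
[46] read 'a'  n7⇒n8  ** P1@[45:46],P2@[42:46],P3@[44:46]
[47] read 'd'  n8⇒n9 (fail-walked)
[48] read 'c'  n9⇒n10
[49] read 'a'  n10⇒n11  ** P1@[48:49],P3@[47:49]
[50] read 'a'  n11⇒n5 (fail-walked)
[51] read 'c'  n5⇒n2 (fail-walked)
[52] read 'c'  n2⇒n2 (fail-walked)
[53] read 'd'  n2⇒n9 (fail-walked)
[54] read 'c'  n9⇒n10
[55] read 'a'  n10⇒n11  ** P1@[54:55],P3@[53:55]

All matches (sorted): [[2,0],[3,0],[4,0],[7,0],[9,1],[13,1],[13,2],[13,3],[16,1],[17,0],[24,1],[24,2],[24,3],[27,1],[27,3],[33,1],[33,2],[33,3],[37,1],[37,2],[37,3],[42,1],[46,1],[46,2],[46,3],[49,1],[49,3],[55,1],[55,3]]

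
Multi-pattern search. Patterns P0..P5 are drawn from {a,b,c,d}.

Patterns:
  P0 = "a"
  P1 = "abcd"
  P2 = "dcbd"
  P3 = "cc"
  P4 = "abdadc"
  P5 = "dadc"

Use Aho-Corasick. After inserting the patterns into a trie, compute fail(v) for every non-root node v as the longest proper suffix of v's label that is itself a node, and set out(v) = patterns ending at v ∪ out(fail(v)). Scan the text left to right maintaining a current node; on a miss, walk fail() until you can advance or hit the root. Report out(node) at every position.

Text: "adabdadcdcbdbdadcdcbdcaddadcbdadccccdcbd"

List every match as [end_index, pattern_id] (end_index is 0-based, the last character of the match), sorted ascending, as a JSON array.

Construct AC machine:
Trie nodes:
  0='ε' goto a→1 c→9 d→5
  1='a' goto b→2  ←P0
  2='ab' goto c→3 d→11
  3='abc' goto d→4
  4='abcd' goto ·  ←P1
  5='d' goto a→15 c→6
  6='dc' goto b→7
  7='dcb' goto d→8
  8='dcbd' goto ·  ←P2
  9='c' goto c→10
  10='cc' goto ·  ←P3
  11='abd' goto a→12
  12='abda' goto d→13
  13='abdad' goto c→14
  14='abdadc' goto ·  ←P4
  15='da' goto d→16
  16='dad' goto c→17
  17='dadc' goto ·  ←P5

BFS fail/out derivation:
  n1('a'): parent n0 fail=0; on 'a' 0 → fail=0;  out {0}∪∅={0}
  n5('d'): parent n0 fail=0; on 'd' 0 → fail=0;  out ∅∪∅=∅
  n9('c'): parent n0 fail=0; on 'c' 0 → fail=0;  out ∅∪∅=∅
  n2('ab'): parent n1 fail=0; on 'b' 0 → fail=0;  out ∅∪∅=∅
  n6('dc'): parent n5 fail=0; on 'c' 0 → fail=9;  out ∅∪∅=∅
  n10('cc'): parent n9 fail=0; on 'c' 0 → fail=9;  out {3}∪∅={3}
  n15('da'): parent n5 fail=0; on 'a' 0 → fail=1;  out ∅∪{0}={0}
  n3('abc'): parent n2 fail=0; on 'c' 0 → fail=9;  out ∅∪∅=∅
  n7('dcb'): parent n6 fail=9; on 'b' 9→0 → fail=0;  out ∅∪∅=∅
  n11('abd'): parent n2 fail=0; on 'd' 0 → fail=5;  out ∅∪∅=∅
  n16('dad'): parent n15 fail=1; on 'd' 1→0 → fail=5;  out ∅∪∅=∅
  n4('abcd'): parent n3 fail=9; on 'd' 9→0 → fail=5;  out {1}∪∅={1}
  n8('dcbd'): parent n7 fail=0; on 'd' 0 → fail=5;  out {2}∪∅={2}
  n12('abda'): parent n11 fail=5; on 'a' 5 → fail=15;  out ∅∪{0}={0}
  n17('dadc'): parent n16 fail=5; on 'c' 5 → fail=6;  out {5}∪∅={5}
  n13('abdad'): parent n12 fail=15; on 'd' 15 → fail=16;  out ∅∪∅=∅
  n14('abdadc'): parent n13 fail=16; on 'c' 16 → fail=17;  out {4}∪{5}={4,5}

Run:
[0] read 'a'  n0⇒n1  emit P0@[0:0]
[1] read 'd'  n1⇒n5 (fail-walked)
[2] read 'a'  n5⇒n15  emit P0@[2:2]
[3] read 'b'  n15⇒n2 (fail-walked)
[4] read 'd'  n2⇒n11
[5] read 'a'  n11⇒n12  emit P0@[5:5]
[6] read 'd'  n12⇒n13
[7] read 'c'  n13⇒n14  emit P4@[2:7],P5@[4:7]
[8] read 'd'  n14⇒n5 (fail-walked)
[9] read 'c'  n5⇒n6
[10] read 'b'  n6⇒n7
[11] read 'd'  n7⇒n8  emit P2@[8:11]
[12] read 'b'  n8⇒n0 (fail-walked)
[13] read 'd'  n0⇒n5
[14] read 'a'  n5⇒n15  emit P0@[14:14]
[15] read 'd'  n15⇒n16
[16] read 'c'  n16⇒n17  emit P5@[13:16]
[17] read 'd'  n17⇒n5 (fail-walked)
[18] read 'c'  n5⇒n6
[19] read 'b'  n6⇒n7
[20] read 'd'  n7⇒n8  emit P2@[17:20]
[21] read 'c'  n8⇒n6 (fail-walked)
[22] read 'a'  n6⇒n1 (fail-walked)  emit P0@[22:22]
[23] read 'd'  n1⇒n5 (fail-walked)
[24] read 'd'  n5⇒n5 (fail-walked)
[25] read 'a'  n5⇒n15  emit P0@[25:25]
[26] read 'd'  n15⇒n16
[27] read 'c'  n16⇒n17  emit P5@[24:27]
[28] read 'b'  n17⇒n7 (fail-walked)
[29] read 'd'  n7⇒n8  emit P2@[26:29]
[30] read 'a'  n8⇒n15 (fail-walked)  emit P0@[30:30]
[31] read 'd'  n15⇒n16
[32] read 'c'  n16⇒n17  emit P5@[29:32]
[33] read 'c'  n17⇒n10 (fail-walked)  emit P3@[32:33]
[34] read 'c'  n10⇒n10 (fail-walked)  emit P3@[33:34]
[35] read 'c'  n10⇒n10 (fail-walked)  emit P3@[34:35]
[36] read 'd'  n10⇒n5 (fail-walked)
[37] read 'c'  n5⇒n6
[38] read 'b'  n6⇒n7
[39] read 'd'  n7⇒n8  emit P2@[36:39]

Matches: [[0,0],[2,0],[5,0],[7,4],[7,5],[11,2],[14,0],[16,5],[20,2],[22,0],[25,0],[27,5],[29,2],[30,0],[32,5],[33,3],[34,3],[35,3],[39,2]]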